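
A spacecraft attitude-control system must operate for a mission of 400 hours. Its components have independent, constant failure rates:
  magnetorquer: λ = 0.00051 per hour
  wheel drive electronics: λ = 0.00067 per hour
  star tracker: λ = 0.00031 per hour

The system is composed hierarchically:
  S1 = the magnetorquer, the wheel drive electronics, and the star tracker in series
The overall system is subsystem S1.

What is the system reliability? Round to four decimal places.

R(magnetorquer) = exp(−0.00051 × 400) = 0.815462
R(wheel drive electronics) = exp(−0.00067 × 400) = 0.764908
R(star tracker) = exp(−0.00031 × 400) = 0.883380
Series (magnetorquer, wheel drive electronics, and star tracker): 0.815462 × 0.764908 × 0.883380 = 0.5510

0.5510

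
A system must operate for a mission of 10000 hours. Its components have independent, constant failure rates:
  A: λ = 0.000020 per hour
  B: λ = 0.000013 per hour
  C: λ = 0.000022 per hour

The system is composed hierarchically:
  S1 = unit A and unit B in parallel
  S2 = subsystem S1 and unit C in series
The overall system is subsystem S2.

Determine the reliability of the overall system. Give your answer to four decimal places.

R(A) = exp(−0.000020 × 10000) = 0.818731
R(B) = exp(−0.000013 × 10000) = 0.878095
R(C) = exp(−0.000022 × 10000) = 0.802519
Parallel (A and B): 1 − (1 − 0.818731)(1 − 0.878095) = 0.977902
Series ([0.977902] and C): 0.977902 × 0.802519 = 0.7848

0.7848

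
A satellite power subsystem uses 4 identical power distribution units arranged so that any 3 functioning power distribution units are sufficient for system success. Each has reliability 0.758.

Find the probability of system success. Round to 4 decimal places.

R = Σ_{i=3}^{4} C(4,i) p^i (1−p)^{4−i} with p = 0.758
C(4,3)·0.758^3·0.242^1 = 0.421583
C(4,4)·0.758^4·0.242^0 = 0.330124
Sum = 0.7517

0.7517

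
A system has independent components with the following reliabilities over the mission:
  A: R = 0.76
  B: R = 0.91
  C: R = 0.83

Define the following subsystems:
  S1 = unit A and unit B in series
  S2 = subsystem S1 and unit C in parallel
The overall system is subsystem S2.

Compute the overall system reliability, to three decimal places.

Series (A and B): 0.76000 × 0.91000 = 0.69160
Parallel ([0.69160] and C): 1 − (1 − 0.69160)(1 − 0.83000) = 0.948

0.948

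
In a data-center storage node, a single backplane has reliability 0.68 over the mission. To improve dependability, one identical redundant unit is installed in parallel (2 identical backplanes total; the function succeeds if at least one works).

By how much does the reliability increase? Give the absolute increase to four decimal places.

R_before = 0.68
R_after = 1 − (1 − 0.68)^2 = 0.8976
ΔR = 0.8976 − 0.68 = 0.2176

0.2176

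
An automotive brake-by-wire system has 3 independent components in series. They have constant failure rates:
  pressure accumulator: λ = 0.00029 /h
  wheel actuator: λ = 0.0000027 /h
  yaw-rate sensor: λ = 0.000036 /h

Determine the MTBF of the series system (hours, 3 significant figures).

Series of exponential components: λ_sys = Σ λ_i
λ_sys = 0.00029 + 0.0000027 + 0.000036 = 3.2870e-04 /h
MTBF = 1 / λ_sys = 3040 h

3040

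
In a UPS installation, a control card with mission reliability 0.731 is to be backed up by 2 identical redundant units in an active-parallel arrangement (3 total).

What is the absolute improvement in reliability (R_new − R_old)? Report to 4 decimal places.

R_before = 0.731
R_after = 1 − (1 − 0.731)^3 = 0.9805
ΔR = 0.9805 − 0.731 = 0.2495

0.2495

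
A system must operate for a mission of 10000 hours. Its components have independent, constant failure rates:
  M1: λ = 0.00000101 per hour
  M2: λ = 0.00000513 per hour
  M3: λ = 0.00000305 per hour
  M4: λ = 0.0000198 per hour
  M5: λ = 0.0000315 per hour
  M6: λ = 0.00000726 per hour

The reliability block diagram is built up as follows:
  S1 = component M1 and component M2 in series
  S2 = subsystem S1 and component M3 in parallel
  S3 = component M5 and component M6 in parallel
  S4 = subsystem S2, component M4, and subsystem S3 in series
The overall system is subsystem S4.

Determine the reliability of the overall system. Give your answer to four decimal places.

R(M1) = exp(−0.00000101 × 10000) = 0.989951
R(M2) = exp(−0.00000513 × 10000) = 0.949994
R(M3) = exp(−0.00000305 × 10000) = 0.969960
R(M4) = exp(−0.0000198 × 10000) = 0.820370
R(M5) = exp(−0.0000315 × 10000) = 0.729789
R(M6) = exp(−0.00000726 × 10000) = 0.929973
Series (M1 and M2): 0.989951 × 0.949994 = 0.940448
Parallel ([0.940448] and M3): 1 − (1 − 0.940448)(1 − 0.969960) = 0.998211
Parallel (M5 and M6): 1 − (1 − 0.729789)(1 − 0.929973) = 0.981078
Series ([0.998211], M4, and [0.981078]): 0.998211 × 0.820370 × 0.981078 = 0.8034

0.8034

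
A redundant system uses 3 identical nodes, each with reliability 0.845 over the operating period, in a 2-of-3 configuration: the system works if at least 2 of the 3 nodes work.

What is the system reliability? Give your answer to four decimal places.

0.9354

R = Σ_{i=2}^{3} C(3,i) p^i (1−p)^{3−i} with p = 0.845
C(3,2)·0.845^2·0.155^1 = 0.332022
C(3,3)·0.845^3·0.155^0 = 0.603351
Sum = 0.9354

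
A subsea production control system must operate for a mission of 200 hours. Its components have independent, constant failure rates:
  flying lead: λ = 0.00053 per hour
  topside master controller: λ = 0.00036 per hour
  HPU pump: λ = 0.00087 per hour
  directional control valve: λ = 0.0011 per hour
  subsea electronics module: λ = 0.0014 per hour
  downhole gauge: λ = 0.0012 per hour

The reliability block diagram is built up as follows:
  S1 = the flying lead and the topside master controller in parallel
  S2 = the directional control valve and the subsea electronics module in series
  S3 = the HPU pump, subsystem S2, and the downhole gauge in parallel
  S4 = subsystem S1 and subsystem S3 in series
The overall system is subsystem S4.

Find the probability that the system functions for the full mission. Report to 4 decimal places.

0.9797

R(flying lead) = exp(−0.00053 × 200) = 0.899425
R(topside master controller) = exp(−0.00036 × 200) = 0.930531
R(HPU pump) = exp(−0.00087 × 200) = 0.840297
R(directional control valve) = exp(−0.0011 × 200) = 0.802519
R(subsea electronics module) = exp(−0.0014 × 200) = 0.755784
R(downhole gauge) = exp(−0.0012 × 200) = 0.786628
Parallel (flying lead and topside master controller): 1 − (1 − 0.899425)(1 − 0.930531) = 0.993013
Series (directional control valve and subsea electronics module): 0.802519 × 0.755784 = 0.606531
Parallel (HPU pump, [0.606531], and downhole gauge): 1 − (1 − 0.840297)(1 − 0.606531)(1 − 0.786628) = 0.986592
Series ([0.993013] and [0.986592]): 0.993013 × 0.986592 = 0.9797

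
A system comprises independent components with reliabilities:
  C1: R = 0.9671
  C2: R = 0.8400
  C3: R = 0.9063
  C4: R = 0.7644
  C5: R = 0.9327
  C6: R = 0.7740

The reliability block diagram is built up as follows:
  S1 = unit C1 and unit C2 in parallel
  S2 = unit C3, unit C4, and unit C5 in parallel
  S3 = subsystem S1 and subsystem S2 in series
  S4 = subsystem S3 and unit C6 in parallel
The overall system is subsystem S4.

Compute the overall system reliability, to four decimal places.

Parallel (C1 and C2): 1 − (1 − 0.967100)(1 − 0.840000) = 0.994736
Parallel (C3, C4, and C5): 1 − (1 − 0.906300)(1 − 0.764400)(1 − 0.932700) = 0.998514
Series ([0.994736] and [0.998514]): 0.994736 × 0.998514 = 0.993258
Parallel ([0.993258] and C6): 1 − (1 − 0.993258)(1 − 0.774000) = 0.9985

0.9985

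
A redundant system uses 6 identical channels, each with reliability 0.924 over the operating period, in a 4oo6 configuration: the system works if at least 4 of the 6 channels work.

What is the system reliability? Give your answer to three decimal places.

0.993

R = Σ_{i=4}^{6} C(6,i) p^i (1−p)^{6−i} with p = 0.924
C(6,4)·0.924^4·0.076^2 = 0.06315
C(6,5)·0.924^5·0.076^1 = 0.30713
C(6,6)·0.924^6·0.076^0 = 0.62235
Sum = 0.993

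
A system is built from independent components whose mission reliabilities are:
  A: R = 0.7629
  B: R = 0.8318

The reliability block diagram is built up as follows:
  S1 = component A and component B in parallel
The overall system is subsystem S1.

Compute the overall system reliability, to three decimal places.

0.960

Parallel (A and B): 1 − (1 − 0.76290)(1 − 0.83180) = 0.960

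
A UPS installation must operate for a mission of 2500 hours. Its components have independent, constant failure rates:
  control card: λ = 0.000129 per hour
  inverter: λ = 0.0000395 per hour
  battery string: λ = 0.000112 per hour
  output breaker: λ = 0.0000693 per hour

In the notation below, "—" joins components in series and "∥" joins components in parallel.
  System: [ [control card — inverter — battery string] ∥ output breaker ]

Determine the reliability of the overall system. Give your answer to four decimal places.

R(control card) = exp(−0.000129 × 2500) = 0.724336
R(inverter) = exp(−0.0000395 × 2500) = 0.905969
R(battery string) = exp(−0.000112 × 2500) = 0.755784
R(output breaker) = exp(−0.0000693 × 2500) = 0.840927
Series (control card, inverter, and battery string): 0.724336 × 0.905969 × 0.755784 = 0.495965
Parallel ([0.495965] and output breaker): 1 − (1 − 0.495965)(1 − 0.840927) = 0.9198

0.9198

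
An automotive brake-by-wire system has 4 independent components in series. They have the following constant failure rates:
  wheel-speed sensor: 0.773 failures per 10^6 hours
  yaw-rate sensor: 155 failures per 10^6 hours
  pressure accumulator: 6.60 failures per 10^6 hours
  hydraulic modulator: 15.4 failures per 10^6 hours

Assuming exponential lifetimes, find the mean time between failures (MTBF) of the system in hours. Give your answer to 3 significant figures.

Series of exponential components: λ_sys = Σ λ_i
λ_sys = 0.000000773 + 0.000155 + 0.00000660 + 0.0000154 = 1.7777e-04 /h
MTBF = 1 / λ_sys = 5630 h

5630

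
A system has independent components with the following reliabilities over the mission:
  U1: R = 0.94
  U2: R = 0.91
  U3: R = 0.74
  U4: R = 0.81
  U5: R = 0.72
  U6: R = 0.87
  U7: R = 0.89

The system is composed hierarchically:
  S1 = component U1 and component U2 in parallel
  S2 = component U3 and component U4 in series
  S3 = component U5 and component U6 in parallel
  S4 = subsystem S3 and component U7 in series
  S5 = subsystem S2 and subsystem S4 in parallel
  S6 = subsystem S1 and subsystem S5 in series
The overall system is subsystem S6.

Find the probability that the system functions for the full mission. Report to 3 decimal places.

0.938

Parallel (U1 and U2): 1 − (1 − 0.94000)(1 − 0.91000) = 0.99460
Series (U3 and U4): 0.74000 × 0.81000 = 0.59940
Parallel (U5 and U6): 1 − (1 − 0.72000)(1 − 0.87000) = 0.96360
Series ([0.96360] and U7): 0.96360 × 0.89000 = 0.85760
Parallel ([0.59940] and [0.85760]): 1 − (1 − 0.59940)(1 − 0.85760) = 0.94295
Series ([0.99460] and [0.94295]): 0.99460 × 0.94295 = 0.938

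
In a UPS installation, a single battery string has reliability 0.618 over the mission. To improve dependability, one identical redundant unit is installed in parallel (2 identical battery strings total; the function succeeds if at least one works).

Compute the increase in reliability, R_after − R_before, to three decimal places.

0.236

R_before = 0.618
R_after = 1 − (1 − 0.618)^2 = 0.854
ΔR = 0.854 − 0.618 = 0.236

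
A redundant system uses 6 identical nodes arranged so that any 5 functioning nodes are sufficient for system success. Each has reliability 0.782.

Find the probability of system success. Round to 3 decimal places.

0.611

R = Σ_{i=5}^{6} C(6,i) p^i (1−p)^{6−i} with p = 0.782
C(6,5)·0.782^5·0.218^1 = 0.38251
C(6,6)·0.782^6·0.218^0 = 0.22869
Sum = 0.611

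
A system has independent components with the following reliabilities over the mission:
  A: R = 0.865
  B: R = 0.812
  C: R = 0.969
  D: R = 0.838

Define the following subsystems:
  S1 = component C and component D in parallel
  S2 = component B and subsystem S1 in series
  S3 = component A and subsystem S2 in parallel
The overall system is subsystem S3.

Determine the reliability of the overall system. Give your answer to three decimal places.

0.974

Parallel (C and D): 1 − (1 − 0.96900)(1 − 0.83800) = 0.99498
Series (B and [0.99498]): 0.81200 × 0.99498 = 0.80792
Parallel (A and [0.80792]): 1 − (1 − 0.86500)(1 − 0.80792) = 0.974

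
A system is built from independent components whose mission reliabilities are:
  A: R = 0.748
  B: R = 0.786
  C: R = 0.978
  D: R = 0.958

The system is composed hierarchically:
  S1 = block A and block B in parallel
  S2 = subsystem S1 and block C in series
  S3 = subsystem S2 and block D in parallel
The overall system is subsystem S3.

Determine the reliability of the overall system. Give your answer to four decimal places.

Parallel (A and B): 1 − (1 − 0.748000)(1 − 0.786000) = 0.946072
Series ([0.946072] and C): 0.946072 × 0.978000 = 0.925258
Parallel ([0.925258] and D): 1 − (1 − 0.925258)(1 − 0.958000) = 0.9969

0.9969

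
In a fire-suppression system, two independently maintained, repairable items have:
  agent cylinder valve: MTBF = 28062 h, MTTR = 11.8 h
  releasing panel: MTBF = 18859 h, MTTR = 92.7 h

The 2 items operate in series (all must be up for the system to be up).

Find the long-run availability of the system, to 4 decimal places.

0.9947

A(agent cylinder valve) = MTBF/(MTBF+MTTR) = 28062/(28062+11.8) = 0.999580
A(releasing panel) = MTBF/(MTBF+MTTR) = 18859/(18859+92.7) = 0.995109
Series availability: 0.999580 × 0.995109 = 0.9947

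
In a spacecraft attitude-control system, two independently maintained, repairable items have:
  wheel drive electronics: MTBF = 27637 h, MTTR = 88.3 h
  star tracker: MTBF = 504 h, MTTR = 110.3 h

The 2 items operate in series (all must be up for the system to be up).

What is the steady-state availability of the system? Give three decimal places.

0.818

A(wheel drive electronics) = MTBF/(MTBF+MTTR) = 27637/(27637+88.3) = 0.996815
A(star tracker) = MTBF/(MTBF+MTTR) = 504/(504+110.3) = 0.820446
Series availability: 0.996815 × 0.820446 = 0.818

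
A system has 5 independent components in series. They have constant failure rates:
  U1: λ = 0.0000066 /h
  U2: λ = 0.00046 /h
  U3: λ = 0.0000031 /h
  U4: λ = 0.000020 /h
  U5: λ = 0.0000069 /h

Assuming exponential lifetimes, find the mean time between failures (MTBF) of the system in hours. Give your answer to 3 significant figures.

2010

Series of exponential components: λ_sys = Σ λ_i
λ_sys = 0.0000066 + 0.00046 + 0.0000031 + 0.000020 + 0.0000069 = 4.9660e-04 /h
MTBF = 1 / λ_sys = 2010 h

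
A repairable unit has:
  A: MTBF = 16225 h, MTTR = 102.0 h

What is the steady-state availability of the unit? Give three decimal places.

A(A) = MTBF/(MTBF+MTTR) = 16225/(16225+102.0) = 0.994

0.994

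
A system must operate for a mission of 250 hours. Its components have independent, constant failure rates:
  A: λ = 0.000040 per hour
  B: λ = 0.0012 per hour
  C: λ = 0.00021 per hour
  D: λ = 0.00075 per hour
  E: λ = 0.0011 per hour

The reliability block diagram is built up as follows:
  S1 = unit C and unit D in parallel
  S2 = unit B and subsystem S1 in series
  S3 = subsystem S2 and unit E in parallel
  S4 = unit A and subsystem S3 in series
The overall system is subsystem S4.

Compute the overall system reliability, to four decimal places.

R(A) = exp(−0.000040 × 250) = 0.990050
R(B) = exp(−0.0012 × 250) = 0.740818
R(C) = exp(−0.00021 × 250) = 0.948854
R(D) = exp(−0.00075 × 250) = 0.829029
R(E) = exp(−0.0011 × 250) = 0.759572
Parallel (C and D): 1 − (1 − 0.948854)(1 − 0.829029) = 0.991256
Series (B and [0.991256]): 0.740818 × 0.991256 = 0.734340
Parallel ([0.734340] and E): 1 − (1 − 0.734340)(1 − 0.759572) = 0.936128
Series (A and [0.936128]): 0.990050 × 0.936128 = 0.9268

0.9268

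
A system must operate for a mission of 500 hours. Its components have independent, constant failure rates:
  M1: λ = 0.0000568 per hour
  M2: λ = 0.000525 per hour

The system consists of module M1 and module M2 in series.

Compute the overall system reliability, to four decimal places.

R(M1) = exp(−0.0000568 × 500) = 0.971999
R(M2) = exp(−0.000525 × 500) = 0.769126
Series (M1 and M2): 0.971999 × 0.769126 = 0.7476

0.7476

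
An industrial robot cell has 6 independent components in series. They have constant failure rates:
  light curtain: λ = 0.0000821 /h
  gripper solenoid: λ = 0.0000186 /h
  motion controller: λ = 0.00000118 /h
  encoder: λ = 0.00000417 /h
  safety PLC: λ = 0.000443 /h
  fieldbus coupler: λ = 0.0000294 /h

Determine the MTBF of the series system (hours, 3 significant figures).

Series of exponential components: λ_sys = Σ λ_i
λ_sys = 0.0000821 + 0.0000186 + 0.00000118 + 0.00000417 + 0.000443 + 0.0000294 = 5.7845e-04 /h
MTBF = 1 / λ_sys = 1730 h

1730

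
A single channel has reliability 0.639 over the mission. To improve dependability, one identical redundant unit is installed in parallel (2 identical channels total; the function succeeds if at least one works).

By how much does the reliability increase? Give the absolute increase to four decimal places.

R_before = 0.639
R_after = 1 − (1 − 0.639)^2 = 0.8697
ΔR = 0.8697 − 0.639 = 0.2307

0.2307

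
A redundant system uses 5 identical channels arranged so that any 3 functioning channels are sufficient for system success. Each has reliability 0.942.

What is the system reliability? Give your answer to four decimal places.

R = Σ_{i=3}^{5} C(5,i) p^i (1−p)^{5−i} with p = 0.942
C(5,3)·0.942^3·0.058^2 = 0.028120
C(5,4)·0.942^4·0.058^1 = 0.228350
C(5,5)·0.942^5·0.058^0 = 0.741745
Sum = 0.9982

0.9982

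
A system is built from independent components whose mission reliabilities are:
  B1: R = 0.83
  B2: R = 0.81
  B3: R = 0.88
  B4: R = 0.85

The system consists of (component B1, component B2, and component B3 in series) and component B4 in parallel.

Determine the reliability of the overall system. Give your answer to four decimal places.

0.9387

Series (B1, B2, and B3): 0.830000 × 0.810000 × 0.880000 = 0.591624
Parallel ([0.591624] and B4): 1 − (1 − 0.591624)(1 − 0.850000) = 0.9387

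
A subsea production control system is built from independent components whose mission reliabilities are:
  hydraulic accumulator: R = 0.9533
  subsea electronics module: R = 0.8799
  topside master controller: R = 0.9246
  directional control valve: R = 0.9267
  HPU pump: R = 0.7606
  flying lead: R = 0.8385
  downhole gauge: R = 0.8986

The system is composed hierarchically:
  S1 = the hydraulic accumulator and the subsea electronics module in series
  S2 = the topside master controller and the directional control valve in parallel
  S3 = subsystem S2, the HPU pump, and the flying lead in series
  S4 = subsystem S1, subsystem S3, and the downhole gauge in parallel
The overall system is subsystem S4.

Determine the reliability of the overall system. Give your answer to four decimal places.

0.9940

Series (hydraulic accumulator and subsea electronics module): 0.953300 × 0.879900 = 0.838809
Parallel (topside master controller and directional control valve): 1 − (1 − 0.924600)(1 − 0.926700) = 0.994473
Series ([0.994473], HPU pump, and flying lead): 0.994473 × 0.760600 × 0.838500 = 0.634238
Parallel ([0.838809], [0.634238], and downhole gauge): 1 − (1 − 0.838809)(1 − 0.634238)(1 − 0.898600) = 0.9940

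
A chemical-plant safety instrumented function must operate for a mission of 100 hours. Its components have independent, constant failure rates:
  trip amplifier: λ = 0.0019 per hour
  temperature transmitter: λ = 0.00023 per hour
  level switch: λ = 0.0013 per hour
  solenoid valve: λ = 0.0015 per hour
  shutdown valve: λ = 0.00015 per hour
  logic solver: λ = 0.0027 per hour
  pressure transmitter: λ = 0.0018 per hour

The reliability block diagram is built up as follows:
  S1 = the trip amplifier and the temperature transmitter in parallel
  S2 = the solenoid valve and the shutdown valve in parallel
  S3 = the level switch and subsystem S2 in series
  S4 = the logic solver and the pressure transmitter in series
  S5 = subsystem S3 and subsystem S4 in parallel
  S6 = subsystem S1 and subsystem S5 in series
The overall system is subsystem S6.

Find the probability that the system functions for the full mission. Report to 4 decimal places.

R(trip amplifier) = exp(−0.0019 × 100) = 0.826959
R(temperature transmitter) = exp(−0.00023 × 100) = 0.977262
R(level switch) = exp(−0.0013 × 100) = 0.878095
R(solenoid valve) = exp(−0.0015 × 100) = 0.860708
R(shutdown valve) = exp(−0.00015 × 100) = 0.985112
R(logic solver) = exp(−0.0027 × 100) = 0.763379
R(pressure transmitter) = exp(−0.0018 × 100) = 0.835270
Parallel (trip amplifier and temperature transmitter): 1 − (1 − 0.826959)(1 − 0.977262) = 0.996065
Parallel (solenoid valve and shutdown valve): 1 − (1 − 0.860708)(1 − 0.985112) = 0.997926
Series (level switch and [0.997926]): 0.878095 × 0.997926 = 0.876274
Series (logic solver and pressure transmitter): 0.763379 × 0.835270 = 0.637628
Parallel ([0.876274] and [0.637628]): 1 − (1 − 0.876274)(1 − 0.637628) = 0.955165
Series ([0.996065] and [0.955165]): 0.996065 × 0.955165 = 0.9514

0.9514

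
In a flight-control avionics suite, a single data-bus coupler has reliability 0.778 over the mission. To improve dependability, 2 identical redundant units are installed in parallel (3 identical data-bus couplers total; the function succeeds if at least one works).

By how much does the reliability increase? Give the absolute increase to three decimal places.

0.211

R_before = 0.778
R_after = 1 − (1 − 0.778)^3 = 0.989
ΔR = 0.989 − 0.778 = 0.211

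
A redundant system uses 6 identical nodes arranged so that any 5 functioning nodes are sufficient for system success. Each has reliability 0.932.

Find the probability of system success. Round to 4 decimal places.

0.9423

R = Σ_{i=5}^{6} C(6,i) p^i (1−p)^{6−i} with p = 0.932
C(6,5)·0.932^5·0.068^1 = 0.286906
C(6,6)·0.932^6·0.068^0 = 0.655383
Sum = 0.9423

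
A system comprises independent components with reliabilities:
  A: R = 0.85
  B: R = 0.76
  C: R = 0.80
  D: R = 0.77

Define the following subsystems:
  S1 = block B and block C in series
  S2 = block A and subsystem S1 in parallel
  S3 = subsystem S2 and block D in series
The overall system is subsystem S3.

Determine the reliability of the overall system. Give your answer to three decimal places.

0.725

Series (B and C): 0.76000 × 0.80000 = 0.60800
Parallel (A and [0.60800]): 1 − (1 − 0.85000)(1 − 0.60800) = 0.94120
Series ([0.94120] and D): 0.94120 × 0.77000 = 0.725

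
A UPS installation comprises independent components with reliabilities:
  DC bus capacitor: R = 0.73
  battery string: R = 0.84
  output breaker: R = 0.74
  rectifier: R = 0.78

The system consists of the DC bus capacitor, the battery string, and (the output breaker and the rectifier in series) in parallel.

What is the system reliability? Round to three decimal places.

0.982

Series (output breaker and rectifier): 0.74000 × 0.78000 = 0.57720
Parallel (DC bus capacitor, battery string, and [0.57720]): 1 − (1 − 0.73000)(1 − 0.84000)(1 − 0.57720) = 0.982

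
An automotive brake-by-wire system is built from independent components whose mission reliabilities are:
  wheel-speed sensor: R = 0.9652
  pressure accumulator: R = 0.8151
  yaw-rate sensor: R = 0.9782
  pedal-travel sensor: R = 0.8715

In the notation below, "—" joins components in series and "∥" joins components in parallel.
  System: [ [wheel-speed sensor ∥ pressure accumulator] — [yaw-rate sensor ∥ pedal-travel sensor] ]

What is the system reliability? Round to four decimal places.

Parallel (wheel-speed sensor and pressure accumulator): 1 − (1 − 0.965200)(1 − 0.815100) = 0.993565
Parallel (yaw-rate sensor and pedal-travel sensor): 1 − (1 − 0.978200)(1 − 0.871500) = 0.997199
Series ([0.993565] and [0.997199]): 0.993565 × 0.997199 = 0.9908

0.9908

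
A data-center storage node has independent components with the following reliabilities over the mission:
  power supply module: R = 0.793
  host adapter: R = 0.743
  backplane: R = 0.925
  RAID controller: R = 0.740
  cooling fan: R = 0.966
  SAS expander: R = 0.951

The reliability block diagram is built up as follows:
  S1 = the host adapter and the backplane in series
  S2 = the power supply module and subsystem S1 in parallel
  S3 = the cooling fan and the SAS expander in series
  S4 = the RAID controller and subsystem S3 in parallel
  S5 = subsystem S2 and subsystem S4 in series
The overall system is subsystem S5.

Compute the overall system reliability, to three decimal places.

Series (host adapter and backplane): 0.74300 × 0.92500 = 0.68728
Parallel (power supply module and [0.68728]): 1 − (1 − 0.79300)(1 − 0.68728) = 0.93527
Series (cooling fan and SAS expander): 0.96600 × 0.95100 = 0.91867
Parallel (RAID controller and [0.91867]): 1 − (1 − 0.74000)(1 − 0.91867) = 0.97885
Series ([0.93527] and [0.97885]): 0.93527 × 0.97885 = 0.915

0.915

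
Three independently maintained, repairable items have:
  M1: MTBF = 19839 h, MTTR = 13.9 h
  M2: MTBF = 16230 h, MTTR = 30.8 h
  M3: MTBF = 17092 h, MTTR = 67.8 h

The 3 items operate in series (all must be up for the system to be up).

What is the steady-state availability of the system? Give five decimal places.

0.99347

A(M1) = MTBF/(MTBF+MTTR) = 19839/(19839+13.9) = 0.999300
A(M2) = MTBF/(MTBF+MTTR) = 16230/(16230+30.8) = 0.998106
A(M3) = MTBF/(MTBF+MTTR) = 17092/(17092+67.8) = 0.996049
Series availability: 0.999300 × 0.998106 × 0.996049 = 0.99347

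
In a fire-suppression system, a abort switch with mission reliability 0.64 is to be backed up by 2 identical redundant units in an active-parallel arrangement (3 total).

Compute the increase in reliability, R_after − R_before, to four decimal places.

0.3133

R_before = 0.64
R_after = 1 − (1 − 0.64)^3 = 0.9533
ΔR = 0.9533 − 0.64 = 0.3133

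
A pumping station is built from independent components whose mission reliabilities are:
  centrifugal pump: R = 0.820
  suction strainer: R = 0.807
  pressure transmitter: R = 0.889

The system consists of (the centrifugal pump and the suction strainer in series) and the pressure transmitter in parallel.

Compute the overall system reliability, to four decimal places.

0.9625

Series (centrifugal pump and suction strainer): 0.820000 × 0.807000 = 0.661740
Parallel ([0.661740] and pressure transmitter): 1 − (1 − 0.661740)(1 − 0.889000) = 0.9625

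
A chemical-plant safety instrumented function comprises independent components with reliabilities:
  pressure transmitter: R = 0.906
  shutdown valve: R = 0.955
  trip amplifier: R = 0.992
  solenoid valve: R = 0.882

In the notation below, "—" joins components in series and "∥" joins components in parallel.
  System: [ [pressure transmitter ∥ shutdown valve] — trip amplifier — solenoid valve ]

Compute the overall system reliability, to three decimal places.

Parallel (pressure transmitter and shutdown valve): 1 − (1 − 0.90600)(1 − 0.95500) = 0.99577
Series ([0.99577], trip amplifier, and solenoid valve): 0.99577 × 0.99200 × 0.88200 = 0.871

0.871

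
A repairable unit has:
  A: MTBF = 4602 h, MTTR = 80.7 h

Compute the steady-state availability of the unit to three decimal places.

0.983

A(A) = MTBF/(MTBF+MTTR) = 4602/(4602+80.7) = 0.983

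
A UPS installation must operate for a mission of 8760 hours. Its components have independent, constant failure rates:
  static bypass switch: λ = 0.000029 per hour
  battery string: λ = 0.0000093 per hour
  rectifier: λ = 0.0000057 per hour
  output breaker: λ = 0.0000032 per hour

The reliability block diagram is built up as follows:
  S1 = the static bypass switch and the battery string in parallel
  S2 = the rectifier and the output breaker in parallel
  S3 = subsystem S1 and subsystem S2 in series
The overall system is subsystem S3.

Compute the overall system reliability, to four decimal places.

0.9811

R(static bypass switch) = exp(−0.000029 × 8760) = 0.775661
R(battery string) = exp(−0.0000093 × 8760) = 0.921762
R(rectifier) = exp(−0.0000057 × 8760) = 0.951294
R(output breaker) = exp(−0.0000032 × 8760) = 0.972357
Parallel (static bypass switch and battery string): 1 − (1 − 0.775661)(1 − 0.921762) = 0.982448
Parallel (rectifier and output breaker): 1 − (1 − 0.951294)(1 − 0.972357) = 0.998654
Series ([0.982448] and [0.998654]): 0.982448 × 0.998654 = 0.9811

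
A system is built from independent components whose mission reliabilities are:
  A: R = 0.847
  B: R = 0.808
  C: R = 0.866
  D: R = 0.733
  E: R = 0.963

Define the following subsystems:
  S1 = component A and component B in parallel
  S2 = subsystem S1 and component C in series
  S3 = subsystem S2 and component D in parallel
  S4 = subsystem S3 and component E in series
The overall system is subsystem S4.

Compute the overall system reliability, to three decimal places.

Parallel (A and B): 1 − (1 − 0.84700)(1 − 0.80800) = 0.97062
Series ([0.97062] and C): 0.97062 × 0.86600 = 0.84056
Parallel ([0.84056] and D): 1 − (1 − 0.84056)(1 − 0.73300) = 0.95743
Series ([0.95743] and E): 0.95743 × 0.96300 = 0.922

0.922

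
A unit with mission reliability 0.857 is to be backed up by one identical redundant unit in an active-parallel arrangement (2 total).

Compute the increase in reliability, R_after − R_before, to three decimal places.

0.123

R_before = 0.857
R_after = 1 − (1 − 0.857)^2 = 0.980
ΔR = 0.980 − 0.857 = 0.123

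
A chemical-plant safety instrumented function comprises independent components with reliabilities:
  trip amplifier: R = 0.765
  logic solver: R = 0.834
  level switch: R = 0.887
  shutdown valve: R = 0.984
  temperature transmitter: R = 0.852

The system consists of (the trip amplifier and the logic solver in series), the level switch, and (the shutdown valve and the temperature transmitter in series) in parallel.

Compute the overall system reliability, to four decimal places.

Series (trip amplifier and logic solver): 0.765000 × 0.834000 = 0.638010
Series (shutdown valve and temperature transmitter): 0.984000 × 0.852000 = 0.838368
Parallel ([0.638010], level switch, and [0.838368]): 1 − (1 − 0.638010)(1 − 0.887000)(1 − 0.838368) = 0.9934

0.9934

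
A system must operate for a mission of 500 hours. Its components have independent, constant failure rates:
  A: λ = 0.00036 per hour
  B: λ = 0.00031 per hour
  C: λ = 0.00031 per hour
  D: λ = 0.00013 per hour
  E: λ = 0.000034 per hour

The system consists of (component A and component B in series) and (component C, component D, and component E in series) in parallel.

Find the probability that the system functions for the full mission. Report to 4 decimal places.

R(A) = exp(−0.00036 × 500) = 0.835270
R(B) = exp(−0.00031 × 500) = 0.856415
R(C) = exp(−0.00031 × 500) = 0.856415
R(D) = exp(−0.00013 × 500) = 0.937067
R(E) = exp(−0.000034 × 500) = 0.983144
Series (A and B): 0.835270 × 0.856415 = 0.715338
Series (C, D, and E): 0.856415 × 0.937067 × 0.983144 = 0.788991
Parallel ([0.715338] and [0.788991]): 1 − (1 − 0.715338)(1 − 0.788991) = 0.9399

0.9399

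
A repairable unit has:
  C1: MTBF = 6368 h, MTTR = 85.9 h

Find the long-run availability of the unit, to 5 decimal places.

A(C1) = MTBF/(MTBF+MTTR) = 6368/(6368+85.9) = 0.98669

0.98669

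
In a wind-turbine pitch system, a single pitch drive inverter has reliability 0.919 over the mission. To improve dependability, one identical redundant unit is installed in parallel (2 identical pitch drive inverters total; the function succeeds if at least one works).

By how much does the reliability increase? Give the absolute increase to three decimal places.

R_before = 0.919
R_after = 1 − (1 − 0.919)^2 = 0.993
ΔR = 0.993 − 0.919 = 0.074

0.074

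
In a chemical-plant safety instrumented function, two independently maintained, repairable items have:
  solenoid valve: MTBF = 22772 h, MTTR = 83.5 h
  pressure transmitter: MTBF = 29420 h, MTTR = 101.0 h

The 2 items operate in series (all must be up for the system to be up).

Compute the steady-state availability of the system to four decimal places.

A(solenoid valve) = MTBF/(MTBF+MTTR) = 22772/(22772+83.5) = 0.996347
A(pressure transmitter) = MTBF/(MTBF+MTTR) = 29420/(29420+101.0) = 0.996579
Series availability: 0.996347 × 0.996579 = 0.9929

0.9929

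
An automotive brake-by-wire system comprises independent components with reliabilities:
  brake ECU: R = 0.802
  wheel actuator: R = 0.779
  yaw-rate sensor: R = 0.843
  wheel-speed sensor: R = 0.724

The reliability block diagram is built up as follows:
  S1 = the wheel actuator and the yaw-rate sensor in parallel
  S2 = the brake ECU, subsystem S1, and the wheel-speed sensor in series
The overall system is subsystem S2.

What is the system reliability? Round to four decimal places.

0.5605

Parallel (wheel actuator and yaw-rate sensor): 1 − (1 − 0.779000)(1 − 0.843000) = 0.965303
Series (brake ECU, [0.965303], and wheel-speed sensor): 0.802000 × 0.965303 × 0.724000 = 0.5605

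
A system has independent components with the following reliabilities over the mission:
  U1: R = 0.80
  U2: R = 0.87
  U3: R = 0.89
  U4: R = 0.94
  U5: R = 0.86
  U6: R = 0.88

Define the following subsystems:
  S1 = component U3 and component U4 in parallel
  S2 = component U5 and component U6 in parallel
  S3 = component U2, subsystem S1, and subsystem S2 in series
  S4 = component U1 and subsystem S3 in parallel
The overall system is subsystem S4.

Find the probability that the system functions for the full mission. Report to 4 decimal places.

0.9699

Parallel (U3 and U4): 1 − (1 − 0.890000)(1 − 0.940000) = 0.993400
Parallel (U5 and U6): 1 − (1 − 0.860000)(1 − 0.880000) = 0.983200
Series (U2, [0.993400], and [0.983200]): 0.870000 × 0.993400 × 0.983200 = 0.849738
Parallel (U1 and [0.849738]): 1 − (1 − 0.800000)(1 − 0.849738) = 0.9699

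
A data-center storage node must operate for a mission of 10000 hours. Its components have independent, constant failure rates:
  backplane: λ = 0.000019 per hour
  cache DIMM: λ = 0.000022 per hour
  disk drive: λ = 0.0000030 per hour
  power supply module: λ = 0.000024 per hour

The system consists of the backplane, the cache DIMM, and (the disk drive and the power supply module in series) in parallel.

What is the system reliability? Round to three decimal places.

R(backplane) = exp(−0.000019 × 10000) = 0.82696
R(cache DIMM) = exp(−0.000022 × 10000) = 0.80252
R(disk drive) = exp(−0.0000030 × 10000) = 0.97045
R(power supply module) = exp(−0.000024 × 10000) = 0.78663
Series (disk drive and power supply module): 0.97045 × 0.78663 = 0.76339
Parallel (backplane, cache DIMM, and [0.76339]): 1 − (1 − 0.82696)(1 − 0.80252)(1 − 0.76339) = 0.992

0.992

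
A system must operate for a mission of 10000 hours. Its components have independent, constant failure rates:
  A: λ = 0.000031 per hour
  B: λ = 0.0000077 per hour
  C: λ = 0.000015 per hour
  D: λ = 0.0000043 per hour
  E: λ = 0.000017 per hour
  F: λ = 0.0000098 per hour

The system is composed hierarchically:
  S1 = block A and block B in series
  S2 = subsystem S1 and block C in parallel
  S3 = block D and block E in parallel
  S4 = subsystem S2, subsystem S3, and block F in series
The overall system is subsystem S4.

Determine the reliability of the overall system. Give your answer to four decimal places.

R(A) = exp(−0.000031 × 10000) = 0.733447
R(B) = exp(−0.0000077 × 10000) = 0.925890
R(C) = exp(−0.000015 × 10000) = 0.860708
R(D) = exp(−0.0000043 × 10000) = 0.957911
R(E) = exp(−0.000017 × 10000) = 0.843665
R(F) = exp(−0.0000098 × 10000) = 0.906649
Series (A and B): 0.733447 × 0.925890 = 0.679091
Parallel ([0.679091] and C): 1 − (1 − 0.679091)(1 − 0.860708) = 0.955300
Parallel (D and E): 1 − (1 − 0.957911)(1 − 0.843665) = 0.993420
Series ([0.955300], [0.993420], and F): 0.955300 × 0.993420 × 0.906649 = 0.8604

0.8604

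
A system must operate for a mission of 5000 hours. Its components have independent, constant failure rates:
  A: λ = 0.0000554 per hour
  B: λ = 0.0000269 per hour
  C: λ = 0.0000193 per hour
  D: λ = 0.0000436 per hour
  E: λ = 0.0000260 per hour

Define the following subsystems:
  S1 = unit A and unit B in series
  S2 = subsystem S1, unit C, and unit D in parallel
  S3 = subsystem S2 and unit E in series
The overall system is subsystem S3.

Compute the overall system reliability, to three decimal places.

R(A) = exp(−0.0000554 × 5000) = 0.75805
R(B) = exp(−0.0000269 × 5000) = 0.87415
R(C) = exp(−0.0000193 × 5000) = 0.90801
R(D) = exp(−0.0000436 × 5000) = 0.80413
R(E) = exp(−0.0000260 × 5000) = 0.87810
Series (A and B): 0.75805 × 0.87415 = 0.66265
Parallel ([0.66265], C, and D): 1 − (1 − 0.66265)(1 − 0.90801)(1 − 0.80413) = 0.99392
Series ([0.99392] and E): 0.99392 × 0.87810 = 0.873

0.873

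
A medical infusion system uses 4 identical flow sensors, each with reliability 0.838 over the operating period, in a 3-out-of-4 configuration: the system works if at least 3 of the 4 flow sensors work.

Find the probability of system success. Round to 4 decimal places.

0.8745

R = Σ_{i=3}^{4} C(4,i) p^i (1−p)^{4−i} with p = 0.838
C(4,3)·0.838^3·0.162^1 = 0.381335
C(4,4)·0.838^4·0.162^0 = 0.493147
Sum = 0.8745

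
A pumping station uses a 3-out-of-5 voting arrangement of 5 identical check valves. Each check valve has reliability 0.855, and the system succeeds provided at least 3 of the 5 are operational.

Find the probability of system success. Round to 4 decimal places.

0.9758

R = Σ_{i=3}^{5} C(5,i) p^i (1−p)^{5−i} with p = 0.855
C(5,3)·0.855^3·0.145^2 = 0.131412
C(5,4)·0.855^4·0.145^1 = 0.387438
C(5,5)·0.855^5·0.145^0 = 0.456910
Sum = 0.9758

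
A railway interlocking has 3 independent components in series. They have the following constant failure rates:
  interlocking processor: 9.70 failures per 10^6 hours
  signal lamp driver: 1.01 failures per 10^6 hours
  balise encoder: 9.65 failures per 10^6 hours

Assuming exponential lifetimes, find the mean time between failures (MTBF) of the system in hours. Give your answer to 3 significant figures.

Series of exponential components: λ_sys = Σ λ_i
λ_sys = 0.00000970 + 0.00000101 + 0.00000965 = 2.0360e-05 /h
MTBF = 1 / λ_sys = 49100 h

49100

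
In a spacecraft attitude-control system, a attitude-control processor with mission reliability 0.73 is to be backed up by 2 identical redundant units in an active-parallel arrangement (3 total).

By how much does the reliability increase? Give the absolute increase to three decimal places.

0.250

R_before = 0.73
R_after = 1 − (1 − 0.73)^3 = 0.980
ΔR = 0.980 − 0.73 = 0.250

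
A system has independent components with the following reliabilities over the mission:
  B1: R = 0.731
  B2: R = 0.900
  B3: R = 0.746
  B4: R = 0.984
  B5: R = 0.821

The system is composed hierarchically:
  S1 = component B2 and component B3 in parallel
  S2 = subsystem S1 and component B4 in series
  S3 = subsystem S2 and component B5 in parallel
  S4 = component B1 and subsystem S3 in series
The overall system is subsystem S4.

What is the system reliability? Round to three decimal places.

0.726

Parallel (B2 and B3): 1 − (1 − 0.90000)(1 − 0.74600) = 0.97460
Series ([0.97460] and B4): 0.97460 × 0.98400 = 0.95901
Parallel ([0.95901] and B5): 1 − (1 − 0.95901)(1 − 0.82100) = 0.99266
Series (B1 and [0.99266]): 0.73100 × 0.99266 = 0.726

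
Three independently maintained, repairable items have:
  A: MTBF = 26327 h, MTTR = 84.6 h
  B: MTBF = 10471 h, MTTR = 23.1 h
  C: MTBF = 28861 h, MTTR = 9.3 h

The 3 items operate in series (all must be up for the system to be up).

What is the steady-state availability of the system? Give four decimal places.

0.9943

A(A) = MTBF/(MTBF+MTTR) = 26327/(26327+84.6) = 0.996797
A(B) = MTBF/(MTBF+MTTR) = 10471/(10471+23.1) = 0.997799
A(C) = MTBF/(MTBF+MTTR) = 28861/(28861+9.3) = 0.999678
Series availability: 0.996797 × 0.997799 × 0.999678 = 0.9943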